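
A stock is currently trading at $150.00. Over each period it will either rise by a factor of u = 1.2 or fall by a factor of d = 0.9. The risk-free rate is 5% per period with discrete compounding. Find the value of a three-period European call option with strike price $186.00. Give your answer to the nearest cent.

Risk-neutral probability p = (1 + 0.05 − 0.9)/(1.2 − 0.9) = 0.1500/0.3000 = 0.5000
Terminal stock prices: S_uuu = 259.2, S_uud = 194.4, S_udd = 145.8, S_ddd = 109.4
Terminal payoffs (S − K): max(73.2, 0) = 73.2, max(8.4, 0) = 8.4, max(-40.2, 0) = 0, max(-76.65, 0) = 0
Node uu (S = 216): V_uu = 1/1.05·[0.5000·73.2000 + 0.5000·8.4000] = 38.8571
Node ud (S = 162): V_ud = 1/1.05·[0.5000·8.4000 + 0.5000·0.0000] = 4.0000
Node dd (S = 121.5): V_dd = 1/1.05·[0.5000·0.0000 + 0.5000·0.0000] = 0.0000
Node u (S = 180): V_u = 1/1.05·[0.5000·38.8571 + 0.5000·4.0000] = 20.4082
Node d (S = 135): V_d = 1/1.05·[0.5000·4.0000 + 0.5000·0.0000] = 1.9048
Node 0 (S = 150): V_0 = 1/1.05·[0.5000·20.4082 + 0.5000·1.9048] = 10.6252

$10.63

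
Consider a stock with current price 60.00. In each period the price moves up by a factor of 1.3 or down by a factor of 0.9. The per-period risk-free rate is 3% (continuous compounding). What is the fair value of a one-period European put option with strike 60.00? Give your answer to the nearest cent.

3.92

Risk-neutral probability p = (e^0.03 − 0.9)/(1.3 − 0.9) = 0.1305/0.4000 = 0.3261
Terminal stock prices: S_u = 78, S_d = 54
Terminal payoffs (K − S): max(-18, 0) = 0, max(6, 0) = 6
Node 0 (S = 60): V_0 = e^(−0.03)·[0.3261·0.0000 + 0.6739·6.0000] = 3.9237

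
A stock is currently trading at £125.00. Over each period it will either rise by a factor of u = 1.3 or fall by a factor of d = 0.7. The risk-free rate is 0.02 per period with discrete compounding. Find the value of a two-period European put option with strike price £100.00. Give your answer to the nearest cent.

£8.11

Risk-neutral probability p = (1 + 0.02 − 0.7)/(1.3 − 0.7) = 0.3200/0.6000 = 0.5333
Terminal stock prices: S_uu = 211.3, S_ud = 113.7, S_dd = 61.25
Terminal payoffs (K − S): max(-111.3, 0) = 0, max(-13.75, 0) = 0, max(38.75, 0) = 38.75
Node u (S = 162.5): V_u = 1/1.02·[0.5333·0.0000 + 0.4667·0.0000] = 0.0000
Node d (S = 87.5): V_d = 1/1.02·[0.5333·0.0000 + 0.4667·38.7500] = 17.7288
Node 0 (S = 125): V_0 = 1/1.02·[0.5333·0.0000 + 0.4667·17.7288] = 8.1112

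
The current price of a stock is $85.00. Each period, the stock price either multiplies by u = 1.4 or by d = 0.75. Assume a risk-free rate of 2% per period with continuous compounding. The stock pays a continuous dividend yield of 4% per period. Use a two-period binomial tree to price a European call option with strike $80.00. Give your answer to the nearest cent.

Per-period risk-free factor R = e^0.02 = 1.0202; dividend-adjusted growth = e^(0.02−0.04) = 0.9802.
Risk-neutral probability p = (0.9802 − 0.75)/(1.4 − 0.75) = 0.2302/0.6500 = 0.3542
Terminal stock prices: S_uu = 166.6, S_ud = 89.25, S_dd = 47.81
Terminal payoffs (S − K): max(86.6, 0) = 86.6, max(9.25, 0) = 9.25, max(-32.19, 0) = 0
Node u (S = 119): V_u = e^(−0.02)·[0.3542·86.6000 + 0.6458·9.2500] = 35.9180
Node d (S = 63.75): V_d = e^(−0.02)·[0.3542·9.2500 + 0.6458·0.0000] = 3.2110
Node 0 (S = 85): V_0 = e^(−0.02)·[0.3542·35.9180 + 0.6458·3.2110] = 14.5013

$14.50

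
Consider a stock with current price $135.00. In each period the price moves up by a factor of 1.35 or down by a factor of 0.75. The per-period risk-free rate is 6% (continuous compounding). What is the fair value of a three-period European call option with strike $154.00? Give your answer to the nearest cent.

$30.81

Risk-neutral probability p = (e^0.06 − 0.75)/(1.35 − 0.75) = 0.3118/0.6000 = 0.5197
Terminal stock prices: S_uuu = 332.2, S_uud = 184.5, S_udd = 102.5, S_ddd = 56.95
Terminal payoffs (S − K): max(178.2, 0) = 178.2, max(30.53, 0) = 30.53, max(-51.48, 0) = 0, max(-97.05, 0) = 0
Node uu (S = 246): V_uu = e^(−0.06)·[0.5197·178.1506 + 0.4803·30.5281] = 101.0058
Node ud (S = 136.7): V_ud = e^(−0.06)·[0.5197·30.5281 + 0.4803·0.0000] = 14.9423
Node dd (S = 75.94): V_dd = e^(−0.06)·[0.5197·0.0000 + 0.4803·0.0000] = 0.0000
Node u (S = 182.2): V_u = e^(−0.06)·[0.5197·101.0058 + 0.4803·14.9423] = 56.1968
Node d (S = 101.2): V_d = e^(−0.06)·[0.5197·14.9423 + 0.4803·0.0000] = 7.3137
Node 0 (S = 135): V_0 = e^(−0.06)·[0.5197·56.1968 + 0.4803·7.3137] = 30.8142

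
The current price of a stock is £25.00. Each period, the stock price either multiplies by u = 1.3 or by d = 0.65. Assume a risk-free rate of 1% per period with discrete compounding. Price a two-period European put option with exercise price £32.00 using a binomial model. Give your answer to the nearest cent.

£9.45

Risk-neutral probability p = (1 + 0.01 − 0.65)/(1.3 − 0.65) = 0.3600/0.6500 = 0.5538
Terminal stock prices: S_uu = 42.25, S_ud = 21.12, S_dd = 10.56
Terminal payoffs (K − S): max(-10.25, 0) = 0, max(10.88, 0) = 10.88, max(21.44, 0) = 21.44
Node u (S = 32.5): V_u = 1/1.01·[0.5538·0.0000 + 0.4462·10.8750] = 4.8039
Node d (S = 16.25): V_d = 1/1.01·[0.5538·10.8750 + 0.4462·21.4375] = 15.4332
Node 0 (S = 25): V_0 = 1/1.01·[0.5538·4.8039 + 0.4462·15.4332] = 9.4517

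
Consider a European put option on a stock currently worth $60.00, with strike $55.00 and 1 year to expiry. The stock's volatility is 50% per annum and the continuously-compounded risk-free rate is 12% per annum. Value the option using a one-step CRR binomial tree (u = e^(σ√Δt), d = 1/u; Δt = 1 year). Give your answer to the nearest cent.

$8.25

CRR parameters: u = e^(σ√Δt) = e^(0.5·√1) = 1.6487, d = 1/u = 0.6065
Per-period rate: rΔt = 0.12·1 = 0.12, so R = e^0.12 = 1.1275
Risk-neutral probability p = (e^0.12 − 0.6065)/(1.6487 − 0.6065) = 0.5210/1.0422 = 0.4999
Terminal stock prices: S_u = 98.92, S_d = 36.39
Terminal payoffs (K − S): max(-43.92, 0) = 0, max(18.61, 0) = 18.61
Node 0 (S = 60): V_0 = e^(−0.12)·[0.4999·0.0000 + 0.5001·18.6082] = 8.2540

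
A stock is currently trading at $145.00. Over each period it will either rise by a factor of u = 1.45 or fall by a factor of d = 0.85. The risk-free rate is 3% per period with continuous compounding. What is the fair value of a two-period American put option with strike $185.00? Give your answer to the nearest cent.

$43.15

Risk-neutral probability p = (e^0.03 − 0.85)/(1.45 − 0.85) = 0.1805/0.6000 = 0.3008
Terminal stock prices: S_uu = 304.9, S_ud = 178.7, S_dd = 104.8
Terminal payoffs (K − S): max(-119.9, 0) = 0, max(6.287, 0) = 6.287, max(80.24, 0) = 80.24
Node u (S = 210.2): continuation = e^(−0.03)·[0.3008·0.0000 + 0.6992·6.2875] = 4.2666; exercise value = 0.0000 ≤ continuation, so V_u = 4.2666
Node d (S = 123.2): continuation = e^(−0.03)·[0.3008·6.2875 + 0.6992·80.2375] = 56.2824; exercise value = 61.7500 > continuation, so V_d = 61.7500 (exercise)
Node 0 (S = 145): continuation = e^(−0.03)·[0.3008·4.2666 + 0.6992·61.7500] = 43.1474; exercise value = 40.0000 ≤ continuation, so V_0 = 43.1474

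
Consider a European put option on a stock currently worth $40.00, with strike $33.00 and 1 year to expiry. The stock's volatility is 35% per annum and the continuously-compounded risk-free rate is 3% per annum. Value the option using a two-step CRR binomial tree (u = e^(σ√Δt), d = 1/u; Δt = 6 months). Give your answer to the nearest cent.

CRR parameters: u = e^(σ√Δt) = e^(0.35·√0.5) = 1.2808, d = 1/u = 0.7808
Per-period rate: rΔt = 0.03·0.5 = 0.015, so R = e^0.015 = 1.0151
Risk-neutral probability p = (e^0.015 − 0.7808)/(1.2808 − 0.7808) = 0.2344/0.5000 = 0.4687
Terminal stock prices: S_uu = 65.62, S_ud = 40, S_dd = 24.38
Terminal payoffs (K − S): max(-32.62, 0) = 0, max(-7, 0) = 0, max(8.617, 0) = 8.617
Node u (S = 51.23): V_u = e^(−0.015)·[0.4687·0.0000 + 0.5313·0.0000] = 0.0000
Node d (S = 31.23): V_d = e^(−0.015)·[0.4687·0.0000 + 0.5313·8.6165] = 4.5101
Node 0 (S = 40): V_0 = e^(−0.015)·[0.4687·0.0000 + 0.5313·4.5101] = 2.3607

$2.36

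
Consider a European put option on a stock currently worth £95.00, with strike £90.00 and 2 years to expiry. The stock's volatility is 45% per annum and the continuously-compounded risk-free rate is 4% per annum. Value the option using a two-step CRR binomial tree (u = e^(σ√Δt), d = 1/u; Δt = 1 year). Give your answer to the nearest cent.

CRR parameters: u = e^(σ√Δt) = e^(0.45·√1) = 1.5683, d = 1/u = 0.6376
Per-period rate: rΔt = 0.04·1 = 0.04, so R = e^0.04 = 1.0408
Risk-neutral probability p = (e^0.04 − 0.6376)/(1.5683 − 0.6376) = 0.4032/0.9307 = 0.4332
Terminal stock prices: S_uu = 233.7, S_ud = 95, S_dd = 38.62
Terminal payoffs (K − S): max(-143.7, 0) = 0, max(-5, 0) = 0, max(51.38, 0) = 51.38
Node u (S = 149): V_u = e^(−0.04)·[0.4332·0.0000 + 0.5668·0.0000] = 0.0000
Node d (S = 60.57): V_d = e^(−0.04)·[0.4332·0.0000 + 0.5668·51.3759] = 27.9775
Node 0 (S = 95): V_0 = e^(−0.04)·[0.4332·0.0000 + 0.5668·27.9775] = 15.2356

£15.24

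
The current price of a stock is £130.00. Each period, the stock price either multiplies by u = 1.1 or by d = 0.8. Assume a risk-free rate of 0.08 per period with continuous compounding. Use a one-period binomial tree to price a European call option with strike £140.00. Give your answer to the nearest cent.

Risk-neutral probability p = (e^0.08 − 0.8)/(1.1 − 0.8) = 0.2833/0.3000 = 0.9443
Terminal stock prices: S_u = 143, S_d = 104
Terminal payoffs (S − K): max(3, 0) = 3, max(-36, 0) = 0
Node 0 (S = 130): V_0 = e^(−0.08)·[0.9443·3.0000 + 0.0557·0.0000] = 2.6151

£2.62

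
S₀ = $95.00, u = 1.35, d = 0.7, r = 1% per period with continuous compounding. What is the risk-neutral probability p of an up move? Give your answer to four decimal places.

p = 0.4770

Risk-neutral probability p = (e^0.01 − 0.7)/(1.35 − 0.7) = 0.3101/0.6500 = 0.4770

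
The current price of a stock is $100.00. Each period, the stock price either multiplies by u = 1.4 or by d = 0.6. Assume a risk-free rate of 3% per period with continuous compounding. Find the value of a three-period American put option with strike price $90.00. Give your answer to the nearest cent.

$19.16

Risk-neutral probability p = (e^0.03 − 0.6)/(1.4 − 0.6) = 0.4305/0.8000 = 0.5381
Terminal stock prices: S_uuu = 274.4, S_uud = 117.6, S_udd = 50.4, S_ddd = 21.6
Terminal payoffs (K − S): max(-184.4, 0) = 0, max(-27.6, 0) = 0, max(39.6, 0) = 39.6, max(68.4, 0) = 68.4
Node uu (S = 196): continuation = e^(−0.03)·[0.5381·0.0000 + 0.4619·0.0000] = 0.0000; exercise value = 0.0000 ≤ continuation, so V_uu = 0.0000
Node ud (S = 84): continuation = e^(−0.03)·[0.5381·0.0000 + 0.4619·39.6000] = 17.7519; exercise value = 6.0000 ≤ continuation, so V_ud = 17.7519
Node dd (S = 36): continuation = e^(−0.03)·[0.5381·39.6000 + 0.4619·68.4000] = 51.3401; exercise value = 54.0000 > continuation, so V_dd = 54.0000 (exercise)
Node u (S = 140): continuation = e^(−0.03)·[0.5381·0.0000 + 0.4619·17.7519] = 7.9578; exercise value = 0.0000 ≤ continuation, so V_u = 7.9578
Node d (S = 60): continuation = e^(−0.03)·[0.5381·17.7519 + 0.4619·54.0000] = 33.4765; exercise value = 30.0000 ≤ continuation, so V_d = 33.4765
Node 0 (S = 100): continuation = e^(−0.03)·[0.5381·7.9578 + 0.4619·33.4765] = 19.1621; exercise value = 0.0000 ≤ continuation, so V_0 = 19.1621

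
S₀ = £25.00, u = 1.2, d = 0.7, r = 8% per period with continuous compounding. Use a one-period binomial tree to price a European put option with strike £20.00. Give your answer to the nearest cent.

£0.54

Risk-neutral probability p = (e^0.08 − 0.7)/(1.2 − 0.7) = 0.3833/0.5000 = 0.7666
Terminal stock prices: S_u = 30, S_d = 17.5
Terminal payoffs (K − S): max(-10, 0) = 0, max(2.5, 0) = 2.5
Node 0 (S = 25): V_0 = e^(−0.08)·[0.7666·0.0000 + 0.2334·2.5000] = 0.5387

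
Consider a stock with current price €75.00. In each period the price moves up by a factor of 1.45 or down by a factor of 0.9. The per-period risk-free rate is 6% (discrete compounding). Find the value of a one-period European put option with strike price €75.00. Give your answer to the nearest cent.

Risk-neutral probability p = (1 + 0.06 − 0.9)/(1.45 − 0.9) = 0.1600/0.5500 = 0.2909
Terminal stock prices: S_u = 108.8, S_d = 67.5
Terminal payoffs (K − S): max(-33.75, 0) = 0, max(7.5, 0) = 7.5
Node 0 (S = 75): V_0 = 1/1.06·[0.2909·0.0000 + 0.7091·7.5000] = 5.0172

€5.02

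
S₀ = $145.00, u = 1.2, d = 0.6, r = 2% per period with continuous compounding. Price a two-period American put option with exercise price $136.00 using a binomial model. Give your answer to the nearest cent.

$20.76

Risk-neutral probability p = (e^0.02 − 0.6)/(1.2 − 0.6) = 0.4202/0.6000 = 0.7003
Terminal stock prices: S_uu = 208.8, S_ud = 104.4, S_dd = 52.2
Terminal payoffs (K − S): max(-72.8, 0) = 0, max(31.6, 0) = 31.6, max(83.8, 0) = 83.8
Node u (S = 174): continuation = e^(−0.02)·[0.7003·0.0000 + 0.2997·31.6000] = 9.2819; exercise value = 0.0000 ≤ continuation, so V_u = 9.2819
Node d (S = 87): continuation = e^(−0.02)·[0.7003·31.6000 + 0.2997·83.8000] = 46.3070; exercise value = 49.0000 > continuation, so V_d = 49.0000 (exercise)
Node 0 (S = 145): continuation = e^(−0.02)·[0.7003·9.2819 + 0.2997·49.0000] = 20.7645; exercise value = 0.0000 ≤ continuation, so V_0 = 20.7645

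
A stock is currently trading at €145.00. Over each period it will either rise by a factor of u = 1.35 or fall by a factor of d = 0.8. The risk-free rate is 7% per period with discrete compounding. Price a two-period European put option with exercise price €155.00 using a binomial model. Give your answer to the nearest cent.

Risk-neutral probability p = (1 + 0.07 − 0.8)/(1.35 − 0.8) = 0.2700/0.5500 = 0.4909
Terminal stock prices: S_uu = 264.3, S_ud = 156.6, S_dd = 92.8
Terminal payoffs (K − S): max(-109.3, 0) = 0, max(-1.6, 0) = 0, max(62.2, 0) = 62.2
Node u (S = 195.8): V_u = 1/1.07·[0.4909·0.0000 + 0.5091·0.0000] = 0.0000
Node d (S = 116): V_d = 1/1.07·[0.4909·0.0000 + 0.5091·62.2000] = 29.5939
Node 0 (S = 145): V_0 = 1/1.07·[0.4909·0.0000 + 0.5091·29.5939] = 14.0804

€14.08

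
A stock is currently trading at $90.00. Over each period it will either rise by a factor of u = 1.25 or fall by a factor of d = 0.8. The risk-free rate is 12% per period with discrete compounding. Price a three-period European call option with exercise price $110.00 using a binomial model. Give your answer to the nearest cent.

Risk-neutral probability p = (1 + 0.12 − 0.8)/(1.25 − 0.8) = 0.3200/0.4500 = 0.7111
Terminal stock prices: S_uuu = 175.8, S_uud = 112.5, S_udd = 72, S_ddd = 46.08
Terminal payoffs (S − K): max(65.78, 0) = 65.78, max(2.5, 0) = 2.5, max(-38, 0) = 0, max(-63.92, 0) = 0
Node uu (S = 140.6): V_uu = 1/1.12·[0.7111·65.7812 + 0.2889·2.5000] = 42.4107
Node ud (S = 90): V_ud = 1/1.12·[0.7111·2.5000 + 0.2889·0.0000] = 1.5873
Node dd (S = 57.6): V_dd = 1/1.12·[0.7111·0.0000 + 0.2889·0.0000] = 0.0000
Node u (S = 112.5): V_u = 1/1.12·[0.7111·42.4107 + 0.2889·1.5873] = 27.3369
Node d (S = 72): V_d = 1/1.12·[0.7111·1.5873 + 0.2889·0.0000] = 1.0078
Node 0 (S = 90): V_0 = 1/1.12·[0.7111·27.3369 + 0.2889·1.0078] = 17.6167

$17.62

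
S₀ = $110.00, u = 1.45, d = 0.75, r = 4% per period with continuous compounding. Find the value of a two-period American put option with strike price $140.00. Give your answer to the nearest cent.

Risk-neutral probability p = (e^0.04 − 0.75)/(1.45 − 0.75) = 0.2908/0.7000 = 0.4154
Terminal stock prices: S_uu = 231.3, S_ud = 119.6, S_dd = 61.88
Terminal payoffs (K − S): max(-91.28, 0) = 0, max(20.38, 0) = 20.38, max(78.12, 0) = 78.12
Node u (S = 159.5): continuation = e^(−0.04)·[0.4154·0.0000 + 0.5846·20.3750] = 11.4433; exercise value = 0.0000 ≤ continuation, so V_u = 11.4433
Node d (S = 82.5): continuation = e^(−0.04)·[0.4154·20.3750 + 0.5846·78.1250] = 52.0105; exercise value = 57.5000 > continuation, so V_d = 57.5000 (exercise)
Node 0 (S = 110): continuation = e^(−0.04)·[0.4154·11.4433 + 0.5846·57.5000] = 36.8617; exercise value = 30.0000 ≤ continuation, so V_0 = 36.8617

$36.86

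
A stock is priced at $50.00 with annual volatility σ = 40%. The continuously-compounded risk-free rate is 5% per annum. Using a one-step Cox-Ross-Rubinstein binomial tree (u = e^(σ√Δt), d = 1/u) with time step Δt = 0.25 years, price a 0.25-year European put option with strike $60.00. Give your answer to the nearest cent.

CRR parameters: u = e^(σ√Δt) = e^(0.4·√0.25) = 1.2214, d = 1/u = 0.8187
Per-period rate: rΔt = 0.05·0.25 = 0.0125, so R = e^0.0125 = 1.0126
Risk-neutral probability p = (e^0.0125 − 0.8187)/(1.2214 − 0.8187) = 0.1938/0.4027 = 0.4814
Terminal stock prices: S_u = 61.07, S_d = 40.94
Terminal payoffs (K − S): max(-1.07, 0) = 0, max(19.06, 0) = 19.06
Node 0 (S = 50): V_0 = e^(−0.0125)·[0.4814·0.0000 + 0.5186·19.0635] = 9.7634

$9.76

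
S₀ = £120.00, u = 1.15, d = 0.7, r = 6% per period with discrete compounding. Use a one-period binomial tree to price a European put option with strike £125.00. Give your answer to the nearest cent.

Risk-neutral probability p = (1 + 0.06 − 0.7)/(1.15 − 0.7) = 0.3600/0.4500 = 0.8000
Terminal stock prices: S_u = 138, S_d = 84
Terminal payoffs (K − S): max(-13, 0) = 0, max(41, 0) = 41
Node 0 (S = 120): V_0 = 1/1.06·[0.8000·0.0000 + 0.2000·41.0000] = 7.7358

£7.74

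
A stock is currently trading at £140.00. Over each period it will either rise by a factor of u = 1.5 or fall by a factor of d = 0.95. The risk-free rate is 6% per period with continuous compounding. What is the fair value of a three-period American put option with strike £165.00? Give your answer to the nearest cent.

£25.00

Risk-neutral probability p = (e^0.06 − 0.95)/(1.5 − 0.95) = 0.1118/0.5500 = 0.2033
Terminal stock prices: S_uuu = 472.5, S_uud = 299.2, S_udd = 189.5, S_ddd = 120
Terminal payoffs (K − S): max(-307.5, 0) = 0, max(-134.2, 0) = 0, max(-24.53, 0) = 0, max(44.97, 0) = 44.97
Node uu (S = 315): continuation = e^(−0.06)·[0.2033·0.0000 + 0.7967·0.0000] = 0.0000; exercise value = 0.0000 ≤ continuation, so V_uu = 0.0000
Node ud (S = 199.5): continuation = e^(−0.06)·[0.2033·0.0000 + 0.7967·0.0000] = 0.0000; exercise value = 0.0000 ≤ continuation, so V_ud = 0.0000
Node dd (S = 126.3): continuation = e^(−0.06)·[0.2033·0.0000 + 0.7967·44.9675] = 33.7376; exercise value = 38.6500 > continuation, so V_dd = 38.6500 (exercise)
Node u (S = 210): continuation = e^(−0.06)·[0.2033·0.0000 + 0.7967·0.0000] = 0.0000; exercise value = 0.0000 ≤ continuation, so V_u = 0.0000
Node d (S = 133): continuation = e^(−0.06)·[0.2033·0.0000 + 0.7967·38.6500] = 28.9978; exercise value = 32.0000 > continuation, so V_d = 32.0000 (exercise)
Node 0 (S = 140): continuation = e^(−0.06)·[0.2033·0.0000 + 0.7967·32.0000] = 24.0085; exercise value = 25.0000 > continuation, so V_0 = 25.0000 (exercise)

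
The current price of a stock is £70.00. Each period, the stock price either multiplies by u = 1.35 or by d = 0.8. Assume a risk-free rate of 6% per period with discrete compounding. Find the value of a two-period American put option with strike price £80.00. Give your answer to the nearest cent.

£12.91

Risk-neutral probability p = (1 + 0.06 − 0.8)/(1.35 − 0.8) = 0.2600/0.5500 = 0.4727
Terminal stock prices: S_uu = 127.6, S_ud = 75.6, S_dd = 44.8
Terminal payoffs (K − S): max(-47.58, 0) = 0, max(4.4, 0) = 4.4, max(35.2, 0) = 35.2
Node u (S = 94.5): continuation = 1/1.06·[0.4727·0.0000 + 0.5273·4.4000] = 2.1887; exercise value = 0.0000 ≤ continuation, so V_u = 2.1887
Node d (S = 56): continuation = 1/1.06·[0.4727·4.4000 + 0.5273·35.2000] = 19.4717; exercise value = 24.0000 > continuation, so V_d = 24.0000 (exercise)
Node 0 (S = 70): continuation = 1/1.06·[0.4727·2.1887 + 0.5273·24.0000] = 12.9143; exercise value = 10.0000 ≤ continuation, so V_0 = 12.9143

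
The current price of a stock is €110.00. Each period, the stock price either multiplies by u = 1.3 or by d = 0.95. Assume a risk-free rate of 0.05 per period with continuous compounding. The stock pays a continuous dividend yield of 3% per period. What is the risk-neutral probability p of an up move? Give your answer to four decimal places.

Per-period risk-free factor R = e^0.05 = 1.0513; dividend-adjusted growth = e^(0.05−0.03) = 1.0202.
Risk-neutral probability p = (1.0202 − 0.95)/(1.3 − 0.95) = 0.0702/0.3500 = 0.2006

p = 0.2006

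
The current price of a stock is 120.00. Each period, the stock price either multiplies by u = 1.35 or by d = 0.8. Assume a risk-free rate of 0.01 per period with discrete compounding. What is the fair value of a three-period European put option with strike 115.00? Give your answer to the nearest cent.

17.09

Risk-neutral probability p = (1 + 0.01 − 0.8)/(1.35 − 0.8) = 0.2100/0.5500 = 0.3818
Terminal stock prices: S_uuu = 295.2, S_uud = 175, S_udd = 103.7, S_ddd = 61.44
Terminal payoffs (K − S): max(-180.2, 0) = 0, max(-59.96, 0) = 0, max(11.32, 0) = 11.32, max(53.56, 0) = 53.56
Node uu (S = 218.7): V_uu = 1/1.01·[0.3818·0.0000 + 0.6182·0.0000] = 0.0000
Node ud (S = 129.6): V_ud = 1/1.01·[0.3818·0.0000 + 0.6182·11.3200] = 6.9285
Node dd (S = 76.8): V_dd = 1/1.01·[0.3818·11.3200 + 0.6182·53.5600] = 37.0614
Node u (S = 162): V_u = 1/1.01·[0.3818·0.0000 + 0.6182·6.9285] = 4.2407
Node d (S = 96): V_d = 1/1.01·[0.3818·6.9285 + 0.6182·37.0614] = 25.3031
Node 0 (S = 120): V_0 = 1/1.01·[0.3818·4.2407 + 0.6182·25.3031] = 17.0902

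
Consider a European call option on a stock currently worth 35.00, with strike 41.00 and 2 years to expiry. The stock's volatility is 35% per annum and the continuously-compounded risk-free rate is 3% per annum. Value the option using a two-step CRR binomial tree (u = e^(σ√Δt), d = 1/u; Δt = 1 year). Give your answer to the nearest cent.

5.77

CRR parameters: u = e^(σ√Δt) = e^(0.35·√1) = 1.4191, d = 1/u = 0.7047
Per-period rate: rΔt = 0.03·1 = 0.03, so R = e^0.03 = 1.0305
Risk-neutral probability p = (e^0.03 − 0.7047)/(1.4191 − 0.7047) = 0.3258/0.7144 = 0.4560
Terminal stock prices: S_uu = 70.48, S_ud = 35, S_dd = 17.38
Terminal payoffs (S − K): max(29.48, 0) = 29.48, max(-6, 0) = 0, max(-23.62, 0) = 0
Node u (S = 49.67): V_u = e^(−0.03)·[0.4560·29.4813 + 0.5440·0.0000] = 13.0466
Node d (S = 24.66): V_d = e^(−0.03)·[0.4560·0.0000 + 0.5440·0.0000] = 0.0000
Node 0 (S = 35): V_0 = e^(−0.03)·[0.4560·13.0466 + 0.5440·0.0000] = 5.7736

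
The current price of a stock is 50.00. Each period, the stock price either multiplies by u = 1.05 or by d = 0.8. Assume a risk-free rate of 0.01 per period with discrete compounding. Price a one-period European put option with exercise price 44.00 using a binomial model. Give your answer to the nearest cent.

0.63

Risk-neutral probability p = (1 + 0.01 − 0.8)/(1.05 − 0.8) = 0.2100/0.2500 = 0.8400
Terminal stock prices: S_u = 52.5, S_d = 40
Terminal payoffs (K − S): max(-8.5, 0) = 0, max(4, 0) = 4
Node 0 (S = 50): V_0 = 1/1.01·[0.8400·0.0000 + 0.1600·4.0000] = 0.6337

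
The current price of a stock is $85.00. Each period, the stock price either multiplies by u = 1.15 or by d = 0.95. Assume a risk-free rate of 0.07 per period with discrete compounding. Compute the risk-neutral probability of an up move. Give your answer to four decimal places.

Risk-neutral probability p = (1 + 0.07 − 0.95)/(1.15 − 0.95) = 0.1200/0.2000 = 0.6000

p = 0.6000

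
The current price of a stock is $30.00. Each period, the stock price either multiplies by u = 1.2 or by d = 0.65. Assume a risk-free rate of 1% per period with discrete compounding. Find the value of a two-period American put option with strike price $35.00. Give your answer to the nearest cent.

$7.87

Risk-neutral probability p = (1 + 0.01 − 0.65)/(1.2 − 0.65) = 0.3600/0.5500 = 0.6545
Terminal stock prices: S_uu = 43.2, S_ud = 23.4, S_dd = 12.68
Terminal payoffs (K − S): max(-8.2, 0) = 0, max(11.6, 0) = 11.6, max(22.32, 0) = 22.32
Node u (S = 36): continuation = 1/1.01·[0.6545·0.0000 + 0.3455·11.6000] = 3.9676; exercise value = 0.0000 ≤ continuation, so V_u = 3.9676
Node d (S = 19.5): continuation = 1/1.01·[0.6545·11.6000 + 0.3455·22.3250] = 15.1535; exercise value = 15.5000 > continuation, so V_d = 15.5000 (exercise)
Node 0 (S = 30): continuation = 1/1.01·[0.6545·3.9676 + 0.3455·15.5000] = 7.8728; exercise value = 5.0000 ≤ continuation, so V_0 = 7.8728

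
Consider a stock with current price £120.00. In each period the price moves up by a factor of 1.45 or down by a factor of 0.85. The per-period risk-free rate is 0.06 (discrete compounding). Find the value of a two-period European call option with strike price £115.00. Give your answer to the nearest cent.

Risk-neutral probability p = (1 + 0.06 − 0.85)/(1.45 − 0.85) = 0.2100/0.6000 = 0.3500
Terminal stock prices: S_uu = 252.3, S_ud = 147.9, S_dd = 86.7
Terminal payoffs (S − K): max(137.3, 0) = 137.3, max(32.9, 0) = 32.9, max(-28.3, 0) = 0
Node u (S = 174): V_u = 1/1.06·[0.3500·137.3000 + 0.6500·32.9000] = 65.5094
Node d (S = 102): V_d = 1/1.06·[0.3500·32.9000 + 0.6500·0.0000] = 10.8632
Node 0 (S = 120): V_0 = 1/1.06·[0.3500·65.5094 + 0.6500·10.8632] = 28.2919

£28.29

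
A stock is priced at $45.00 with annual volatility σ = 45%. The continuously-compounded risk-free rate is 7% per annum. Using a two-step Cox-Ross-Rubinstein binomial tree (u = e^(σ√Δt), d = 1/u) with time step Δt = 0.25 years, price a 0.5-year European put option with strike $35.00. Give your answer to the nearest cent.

CRR parameters: u = e^(σ√Δt) = e^(0.45·√0.25) = 1.2523, d = 1/u = 0.7985
Per-period rate: rΔt = 0.07·0.25 = 0.0175, so R = e^0.0175 = 1.0177
Risk-neutral probability p = (e^0.0175 − 0.7985)/(1.2523 − 0.7985) = 0.2191/0.4538 = 0.4829
Terminal stock prices: S_uu = 70.57, S_ud = 45, S_dd = 28.69
Terminal payoffs (K − S): max(-35.57, 0) = 0, max(-10, 0) = 0, max(6.307, 0) = 6.307
Node u (S = 56.35): V_u = e^(−0.0175)·[0.4829·0.0000 + 0.5171·0.0000] = 0.0000
Node d (S = 35.93): V_d = e^(−0.0175)·[0.4829·0.0000 + 0.5171·6.3067] = 3.2047
Node 0 (S = 45): V_0 = e^(−0.0175)·[0.4829·0.0000 + 0.5171·3.2047] = 1.6284

$1.63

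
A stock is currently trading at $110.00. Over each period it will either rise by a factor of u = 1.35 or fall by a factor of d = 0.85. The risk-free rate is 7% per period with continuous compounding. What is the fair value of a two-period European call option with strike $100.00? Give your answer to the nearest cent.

Risk-neutral probability p = (e^0.07 − 0.85)/(1.35 − 0.85) = 0.2225/0.5000 = 0.4450
Terminal stock prices: S_uu = 200.5, S_ud = 126.2, S_dd = 79.47
Terminal payoffs (S − K): max(100.5, 0) = 100.5, max(26.22, 0) = 26.22, max(-20.53, 0) = 0
Node u (S = 148.5): V_u = e^(−0.07)·[0.4450·100.4750 + 0.5550·26.2250] = 55.2606
Node d (S = 93.5): V_d = e^(−0.07)·[0.4450·26.2250 + 0.5550·0.0000] = 10.8816
Node 0 (S = 110): V_0 = e^(−0.07)·[0.4450·55.2606 + 0.5550·10.8816] = 28.5601

$28.56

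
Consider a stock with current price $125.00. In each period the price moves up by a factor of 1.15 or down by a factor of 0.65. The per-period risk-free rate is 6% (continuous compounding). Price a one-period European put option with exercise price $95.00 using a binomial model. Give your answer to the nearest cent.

Risk-neutral probability p = (e^0.06 − 0.65)/(1.15 − 0.65) = 0.4118/0.5000 = 0.8237
Terminal stock prices: S_u = 143.8, S_d = 81.25
Terminal payoffs (K − S): max(-48.75, 0) = 0, max(13.75, 0) = 13.75
Node 0 (S = 125): V_0 = e^(−0.06)·[0.8237·0.0000 + 0.1763·13.7500] = 2.2833

$2.28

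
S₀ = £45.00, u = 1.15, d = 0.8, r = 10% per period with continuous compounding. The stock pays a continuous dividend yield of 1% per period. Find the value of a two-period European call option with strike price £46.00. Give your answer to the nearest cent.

Per-period risk-free factor R = e^0.1 = 1.1052; dividend-adjusted growth = e^(0.1−0.01) = 1.0942.
Risk-neutral probability p = (1.0942 − 0.8)/(1.15 − 0.8) = 0.2942/0.3500 = 0.8405
Terminal stock prices: S_uu = 59.51, S_ud = 41.4, S_dd = 28.8
Terminal payoffs (S − K): max(13.51, 0) = 13.51, max(-4.6, 0) = 0, max(-17.2, 0) = 0
Node u (S = 51.75): V_u = e^(−0.1)·[0.8405·13.5125 + 0.1595·0.0000] = 10.2764
Node d (S = 36): V_d = e^(−0.1)·[0.8405·0.0000 + 0.1595·0.0000] = 0.0000
Node 0 (S = 45): V_0 = e^(−0.1)·[0.8405·10.2764 + 0.1595·0.0000] = 7.8154

£7.82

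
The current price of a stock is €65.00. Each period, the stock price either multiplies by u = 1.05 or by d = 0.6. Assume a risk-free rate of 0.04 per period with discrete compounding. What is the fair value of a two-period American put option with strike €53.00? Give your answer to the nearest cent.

Risk-neutral probability p = (1 + 0.04 − 0.6)/(1.05 − 0.6) = 0.4400/0.4500 = 0.9778
Terminal stock prices: S_uu = 71.66, S_ud = 40.95, S_dd = 23.4
Terminal payoffs (K − S): max(-18.66, 0) = 0, max(12.05, 0) = 12.05, max(29.6, 0) = 29.6
Node u (S = 68.25): continuation = 1/1.04·[0.9778·0.0000 + 0.0222·12.0500] = 0.2575; exercise value = 0.0000 ≤ continuation, so V_u = 0.2575
Node d (S = 39): continuation = 1/1.04·[0.9778·12.0500 + 0.0222·29.6000] = 11.9615; exercise value = 14.0000 > continuation, so V_d = 14.0000 (exercise)
Node 0 (S = 65): continuation = 1/1.04·[0.9778·0.2575 + 0.0222·14.0000] = 0.5412; exercise value = 0.0000 ≤ continuation, so V_0 = 0.5412

€0.54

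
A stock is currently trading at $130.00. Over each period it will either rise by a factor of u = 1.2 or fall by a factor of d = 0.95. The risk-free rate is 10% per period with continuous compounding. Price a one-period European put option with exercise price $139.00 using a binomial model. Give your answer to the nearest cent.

$5.32

Risk-neutral probability p = (e^0.1 − 0.95)/(1.2 − 0.95) = 0.1552/0.2500 = 0.6207
Terminal stock prices: S_u = 156, S_d = 123.5
Terminal payoffs (K − S): max(-17, 0) = 0, max(15.5, 0) = 15.5
Node 0 (S = 130): V_0 = e^(−0.1)·[0.6207·0.0000 + 0.3793·15.5000] = 5.3199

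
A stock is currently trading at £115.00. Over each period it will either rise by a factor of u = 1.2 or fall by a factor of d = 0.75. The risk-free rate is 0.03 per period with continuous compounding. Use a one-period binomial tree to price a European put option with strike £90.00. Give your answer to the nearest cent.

Risk-neutral probability p = (e^0.03 − 0.75)/(1.2 − 0.75) = 0.2805/0.4500 = 0.6232
Terminal stock prices: S_u = 138, S_d = 86.25
Terminal payoffs (K − S): max(-48, 0) = 0, max(3.75, 0) = 3.75
Node 0 (S = 115): V_0 = e^(−0.03)·[0.6232·0.0000 + 0.3768·3.7500] = 1.3711

£1.37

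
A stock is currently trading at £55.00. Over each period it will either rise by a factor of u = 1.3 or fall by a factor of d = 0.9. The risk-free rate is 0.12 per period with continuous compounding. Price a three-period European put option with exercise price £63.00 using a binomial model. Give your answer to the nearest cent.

Risk-neutral probability p = (e^0.12 − 0.9)/(1.3 − 0.9) = 0.2275/0.4000 = 0.5687
Terminal stock prices: S_uuu = 120.8, S_uud = 83.66, S_udd = 57.92, S_ddd = 40.1
Terminal payoffs (K − S): max(-57.84, 0) = 0, max(-20.66, 0) = 0, max(5.085, 0) = 5.085, max(22.9, 0) = 22.9
Node uu (S = 92.95): V_uu = e^(−0.12)·[0.5687·0.0000 + 0.4313·0.0000] = 0.0000
Node ud (S = 64.35): V_ud = e^(−0.12)·[0.5687·0.0000 + 0.4313·5.0850] = 1.9450
Node dd (S = 44.55): V_dd = e^(−0.12)·[0.5687·5.0850 + 0.4313·22.9050] = 11.3260
Node u (S = 71.5): V_u = e^(−0.12)·[0.5687·0.0000 + 0.4313·1.9450] = 0.7439
Node d (S = 49.5): V_d = e^(−0.12)·[0.5687·1.9450 + 0.4313·11.3260] = 5.3132
Node 0 (S = 55): V_0 = e^(−0.12)·[0.5687·0.7439 + 0.4313·5.3132] = 2.4075

£2.41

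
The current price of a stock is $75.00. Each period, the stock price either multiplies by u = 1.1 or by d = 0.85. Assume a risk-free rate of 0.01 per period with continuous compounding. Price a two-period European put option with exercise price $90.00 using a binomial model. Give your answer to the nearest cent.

Risk-neutral probability p = (e^0.01 − 0.85)/(1.1 − 0.85) = 0.1601/0.2500 = 0.6402
Terminal stock prices: S_uu = 90.75, S_ud = 70.12, S_dd = 54.19
Terminal payoffs (K − S): max(-0.75, 0) = 0, max(19.88, 0) = 19.88, max(35.81, 0) = 35.81
Node u (S = 82.5): V_u = e^(−0.01)·[0.6402·0.0000 + 0.3598·19.8750] = 7.0799
Node d (S = 63.75): V_d = e^(−0.01)·[0.6402·19.8750 + 0.3598·35.8125] = 25.3545
Node 0 (S = 75): V_0 = e^(−0.01)·[0.6402·7.0799 + 0.3598·25.3545] = 13.5192

$13.52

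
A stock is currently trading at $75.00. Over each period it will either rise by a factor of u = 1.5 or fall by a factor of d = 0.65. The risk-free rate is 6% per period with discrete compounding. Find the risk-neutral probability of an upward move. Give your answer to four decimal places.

p = 0.4824

Risk-neutral probability p = (1 + 0.06 − 0.65)/(1.5 − 0.65) = 0.4100/0.8500 = 0.4824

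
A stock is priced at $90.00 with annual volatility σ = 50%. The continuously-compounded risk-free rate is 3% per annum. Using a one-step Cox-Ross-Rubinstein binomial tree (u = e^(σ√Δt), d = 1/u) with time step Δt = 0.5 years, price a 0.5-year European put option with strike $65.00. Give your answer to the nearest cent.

CRR parameters: u = e^(σ√Δt) = e^(0.5·√0.5) = 1.4241, d = 1/u = 0.7022
Per-period rate: rΔt = 0.03·0.5 = 0.015, so R = e^0.015 = 1.0151
Risk-neutral probability p = (e^0.015 − 0.7022)/(1.4241 − 0.7022) = 0.3129/0.7219 = 0.4335
Terminal stock prices: S_u = 128.2, S_d = 63.2
Terminal payoffs (K − S): max(-63.17, 0) = 0, max(1.803, 0) = 1.803
Node 0 (S = 90): V_0 = e^(−0.015)·[0.4335·0.0000 + 0.5665·1.8030] = 1.0063

$1.01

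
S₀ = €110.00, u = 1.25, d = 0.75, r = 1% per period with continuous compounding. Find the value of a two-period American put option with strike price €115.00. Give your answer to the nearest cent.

€18.35

Risk-neutral probability p = (e^0.01 − 0.75)/(1.25 − 0.75) = 0.2601/0.5000 = 0.5201
Terminal stock prices: S_uu = 171.9, S_ud = 103.1, S_dd = 61.88
Terminal payoffs (K − S): max(-56.88, 0) = 0, max(11.88, 0) = 11.88, max(53.12, 0) = 53.12
Node u (S = 137.5): continuation = e^(−0.01)·[0.5201·0.0000 + 0.4799·11.8750] = 5.6421; exercise value = 0.0000 ≤ continuation, so V_u = 5.6421
Node d (S = 82.5): continuation = e^(−0.01)·[0.5201·11.8750 + 0.4799·53.1250] = 31.3557; exercise value = 32.5000 > continuation, so V_d = 32.5000 (exercise)
Node 0 (S = 110): continuation = e^(−0.01)·[0.5201·5.6421 + 0.4799·32.5000] = 18.3468; exercise value = 5.0000 ≤ continuation, so V_0 = 18.3468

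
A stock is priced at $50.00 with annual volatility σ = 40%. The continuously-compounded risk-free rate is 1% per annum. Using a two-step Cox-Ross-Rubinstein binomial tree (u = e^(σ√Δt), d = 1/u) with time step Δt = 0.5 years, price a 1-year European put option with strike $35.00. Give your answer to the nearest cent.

CRR parameters: u = e^(σ√Δt) = e^(0.4·√0.5) = 1.3269, d = 1/u = 0.7536
Per-period rate: rΔt = 0.01·0.5 = 0.005, so R = e^0.005 = 1.0050
Risk-neutral probability p = (e^0.005 − 0.7536)/(1.3269 − 0.7536) = 0.2514/0.5733 = 0.4385
Terminal stock prices: S_uu = 88.03, S_ud = 50, S_dd = 28.4
Terminal payoffs (K − S): max(-53.03, 0) = 0, max(-15, 0) = 0, max(6.601, 0) = 6.601
Node u (S = 66.34): V_u = e^(−0.005)·[0.4385·0.0000 + 0.5615·0.0000] = 0.0000
Node d (S = 37.68): V_d = e^(−0.005)·[0.4385·0.0000 + 0.5615·6.6015] = 3.6882
Node 0 (S = 50): V_0 = e^(−0.005)·[0.4385·0.0000 + 0.5615·3.6882] = 2.0606

$2.06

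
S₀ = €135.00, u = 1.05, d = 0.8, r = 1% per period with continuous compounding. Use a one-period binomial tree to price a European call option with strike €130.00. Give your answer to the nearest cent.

Risk-neutral probability p = (e^0.01 − 0.8)/(1.05 − 0.8) = 0.2101/0.2500 = 0.8402
Terminal stock prices: S_u = 141.8, S_d = 108
Terminal payoffs (S − K): max(11.75, 0) = 11.75, max(-22, 0) = 0
Node 0 (S = 135): V_0 = e^(−0.01)·[0.8402·11.7500 + 0.1598·0.0000] = 9.7741

€9.77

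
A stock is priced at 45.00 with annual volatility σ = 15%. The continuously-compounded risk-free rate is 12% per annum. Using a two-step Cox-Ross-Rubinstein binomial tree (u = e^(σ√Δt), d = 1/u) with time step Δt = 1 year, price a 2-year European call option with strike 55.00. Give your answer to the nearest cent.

CRR parameters: u = e^(σ√Δt) = e^(0.15·√1) = 1.1618, d = 1/u = 0.8607
Per-period rate: rΔt = 0.12·1 = 0.12, so R = e^0.12 = 1.1275
Risk-neutral probability p = (e^0.12 − 0.8607)/(1.1618 − 0.8607) = 0.2668/0.3011 = 0.8860
Terminal stock prices: S_uu = 60.74, S_ud = 45, S_dd = 33.34
Terminal payoffs (S − K): max(5.744, 0) = 5.744, max(-10, 0) = 0, max(-21.66, 0) = 0
Node u (S = 52.28): V_u = e^(−0.12)·[0.8860·5.7436 + 0.1140·0.0000] = 4.5133
Node d (S = 38.73): V_d = e^(−0.12)·[0.8860·0.0000 + 0.1140·0.0000] = 0.0000
Node 0 (S = 45): V_0 = e^(−0.12)·[0.8860·4.5133 + 0.1140·0.0000] = 3.5465

3.55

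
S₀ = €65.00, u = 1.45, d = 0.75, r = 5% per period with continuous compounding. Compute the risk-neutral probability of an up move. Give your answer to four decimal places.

Risk-neutral probability p = (e^0.05 − 0.75)/(1.45 − 0.75) = 0.3013/0.7000 = 0.4304

p = 0.4304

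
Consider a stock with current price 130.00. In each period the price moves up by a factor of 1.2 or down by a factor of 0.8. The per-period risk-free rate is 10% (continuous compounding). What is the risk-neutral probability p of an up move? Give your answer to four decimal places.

p = 0.7629

Risk-neutral probability p = (e^0.1 − 0.8)/(1.2 − 0.8) = 0.3052/0.4000 = 0.7629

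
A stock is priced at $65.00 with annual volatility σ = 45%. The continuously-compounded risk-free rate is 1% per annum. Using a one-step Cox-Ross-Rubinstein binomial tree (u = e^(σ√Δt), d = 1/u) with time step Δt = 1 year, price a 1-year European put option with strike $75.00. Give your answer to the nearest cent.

CRR parameters: u = e^(σ√Δt) = e^(0.45·√1) = 1.5683, d = 1/u = 0.6376
Per-period rate: rΔt = 0.01·1 = 0.01, so R = e^0.01 = 1.0101
Risk-neutral probability p = (e^0.01 − 0.6376)/(1.5683 − 0.6376) = 0.3724/0.9307 = 0.4002
Terminal stock prices: S_u = 101.9, S_d = 41.45
Terminal payoffs (K − S): max(-26.94, 0) = 0, max(33.55, 0) = 33.55
Node 0 (S = 65): V_0 = e^(−0.01)·[0.4002·0.0000 + 0.5998·33.5542] = 19.9269

$19.93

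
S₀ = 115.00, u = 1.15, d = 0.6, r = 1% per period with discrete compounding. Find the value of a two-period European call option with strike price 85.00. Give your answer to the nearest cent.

Risk-neutral probability p = (1 + 0.01 − 0.6)/(1.15 − 0.6) = 0.4100/0.5500 = 0.7455
Terminal stock prices: S_uu = 152.1, S_ud = 79.35, S_dd = 41.4
Terminal payoffs (S − K): max(67.09, 0) = 67.09, max(-5.65, 0) = 0, max(-43.6, 0) = 0
Node u (S = 132.2): V_u = 1/1.01·[0.7455·67.0875 + 0.2545·0.0000] = 49.5155
Node d (S = 69): V_d = 1/1.01·[0.7455·0.0000 + 0.2545·0.0000] = 0.0000
Node 0 (S = 115): V_0 = 1/1.01·[0.7455·49.5155 + 0.2545·0.0000] = 36.5461

36.55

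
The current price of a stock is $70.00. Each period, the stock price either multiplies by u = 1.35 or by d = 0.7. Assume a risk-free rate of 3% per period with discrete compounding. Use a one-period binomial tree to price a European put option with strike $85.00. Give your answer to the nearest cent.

$17.21

Risk-neutral probability p = (1 + 0.03 − 0.7)/(1.35 − 0.7) = 0.3300/0.6500 = 0.5077
Terminal stock prices: S_u = 94.5, S_d = 49
Terminal payoffs (K − S): max(-9.5, 0) = 0, max(36, 0) = 36
Node 0 (S = 70): V_0 = 1/1.03·[0.5077·0.0000 + 0.4923·36.0000] = 17.2069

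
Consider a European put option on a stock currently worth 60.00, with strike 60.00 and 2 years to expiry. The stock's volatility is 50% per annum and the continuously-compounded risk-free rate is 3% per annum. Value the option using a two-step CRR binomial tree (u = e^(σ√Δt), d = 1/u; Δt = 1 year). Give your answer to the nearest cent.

12.57

CRR parameters: u = e^(σ√Δt) = e^(0.5·√1) = 1.6487, d = 1/u = 0.6065
Per-period rate: rΔt = 0.03·1 = 0.03, so R = e^0.03 = 1.0305
Risk-neutral probability p = (e^0.03 − 0.6065)/(1.6487 − 0.6065) = 0.4239/1.0422 = 0.4068
Terminal stock prices: S_uu = 163.1, S_ud = 60, S_dd = 22.07
Terminal payoffs (K − S): max(-103.1, 0) = 0, max(0, 0) = 0, max(37.93, 0) = 37.93
Node u (S = 98.92): V_u = e^(−0.03)·[0.4068·0.0000 + 0.5932·0.0000] = 0.0000
Node d (S = 36.39): V_d = e^(−0.03)·[0.4068·0.0000 + 0.5932·37.9272] = 21.8349
Node 0 (S = 60): V_0 = e^(−0.03)·[0.4068·0.0000 + 0.5932·21.8349] = 12.5705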